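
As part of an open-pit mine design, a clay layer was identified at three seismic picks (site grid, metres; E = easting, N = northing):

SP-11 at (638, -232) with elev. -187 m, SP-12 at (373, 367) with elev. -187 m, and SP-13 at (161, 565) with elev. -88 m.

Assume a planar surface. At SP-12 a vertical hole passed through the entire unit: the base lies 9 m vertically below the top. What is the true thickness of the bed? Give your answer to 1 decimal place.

6.8 m

Two edge vectors: SP-11→SP-12 = (-265, 599, 0), SP-11→SP-13 = (-477, 797, 99).
Normal n = (SP-11→SP-12) × (SP-11→SP-13) = (59301, 26235, 74518).
So ∂z/∂E = −n_x/n_z = −0.79579 and ∂z/∂N = −n_y/n_z = −0.35206.
|∇z| = √(a²+b²) = 0.87019, so dip δ = arctan(0.87019) = 41.03°.
True thickness = vertical thickness × cos δ = 9 × cos 41.03° = 6.8 m.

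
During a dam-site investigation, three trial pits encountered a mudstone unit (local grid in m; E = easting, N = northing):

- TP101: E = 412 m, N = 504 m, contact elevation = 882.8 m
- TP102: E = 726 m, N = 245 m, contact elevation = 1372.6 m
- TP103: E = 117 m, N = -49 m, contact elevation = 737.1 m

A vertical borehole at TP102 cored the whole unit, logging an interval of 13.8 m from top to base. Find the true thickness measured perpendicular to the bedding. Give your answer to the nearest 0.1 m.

Two edge vectors: TP101→TP102 = (314, -259, 489.8), TP101→TP103 = (-295, -553, -145.7).
Normal n = (TP101→TP102) × (TP101→TP103) = (308595.7, -98741.2, -250047).
So ∂z/∂E = −n_x/n_z = 1.23415 and ∂z/∂N = −n_y/n_z = −0.39489.
|∇z| = √(a²+b²) = 1.29579, so dip δ = arctan(1.29579) = 52.34°.
True thickness = vertical thickness × cos δ = 13.8 × cos 52.34° = 8.4 m.

8.4 m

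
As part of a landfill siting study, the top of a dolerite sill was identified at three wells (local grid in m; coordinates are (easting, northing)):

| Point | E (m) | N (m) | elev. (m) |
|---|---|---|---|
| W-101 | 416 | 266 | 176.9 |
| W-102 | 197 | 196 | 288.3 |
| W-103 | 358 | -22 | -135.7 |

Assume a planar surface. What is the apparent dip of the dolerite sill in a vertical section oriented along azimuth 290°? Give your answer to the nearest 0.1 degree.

Two edge vectors: W-101→W-102 = (-219, -70, 111.4), W-101→W-103 = (-58, -288, -312.6).
Normal n = (W-101→W-102) × (W-101→W-103) = (53965.2, -74920.6, 59012).
So ∂z/∂E = −n_x/n_z = −0.91448 and ∂z/∂N = −n_y/n_z = 1.26958.
Unit vector along 290° is (sin 290°, cos 290°) = (-0.9397, 0.3420).
Slope in that direction = a·(-0.9397) + b·(0.3420) = 1.29355.
Apparent dip = arctan|1.29355| = 52.3° (true dip is 57.4°, so apparent ≤ true as expected).

52.3°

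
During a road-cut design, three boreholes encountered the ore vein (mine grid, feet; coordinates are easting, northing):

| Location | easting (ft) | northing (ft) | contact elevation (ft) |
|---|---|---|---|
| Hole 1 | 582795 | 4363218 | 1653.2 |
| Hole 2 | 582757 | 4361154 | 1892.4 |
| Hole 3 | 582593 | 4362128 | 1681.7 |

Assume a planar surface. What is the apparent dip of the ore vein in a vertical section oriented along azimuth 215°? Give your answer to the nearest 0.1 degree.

Two edge vectors: Hole 1→Hole 2 = (-38, -2064, 239.2), Hole 1→Hole 3 = (-202, -1090, 28.5).
Normal n = (Hole 1→Hole 2) × (Hole 1→Hole 3) = (201904, -47235.4, -375508).
So ∂z/∂easting = −n_x/n_z = 0.53768 and ∂z/∂northing = −n_y/n_z = −0.12579.
Unit vector along 215° is (sin 215°, cos 215°) = (-0.5736, -0.8192).
Slope in that direction = a·(-0.5736) + b·(-0.8192) = −0.20536.
Apparent dip = arctan|0.20536| = 11.6° (true dip is 28.9°, so apparent ≤ true as expected).

11.6°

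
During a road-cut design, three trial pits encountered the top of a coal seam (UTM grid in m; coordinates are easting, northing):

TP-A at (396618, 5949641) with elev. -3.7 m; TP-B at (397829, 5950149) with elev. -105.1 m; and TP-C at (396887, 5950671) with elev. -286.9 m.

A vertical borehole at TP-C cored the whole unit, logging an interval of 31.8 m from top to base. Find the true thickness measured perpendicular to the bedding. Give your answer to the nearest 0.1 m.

Two edge vectors: TP-A→TP-B = (1211, 508, -101.4), TP-A→TP-C = (269, 1030, -283.2).
Normal n = (TP-A→TP-B) × (TP-A→TP-C) = (-39423.6, 315678.6, 1110678).
So ∂z/∂easting = −n_x/n_z = 0.03550 and ∂z/∂northing = −n_y/n_z = −0.28422.
|∇z| = √(a²+b²) = 0.28643, so dip δ = arctan(0.28643) = 15.98°.
True thickness = vertical thickness × cos δ = 31.8 × cos 15.98° = 30.6 m.

30.6 m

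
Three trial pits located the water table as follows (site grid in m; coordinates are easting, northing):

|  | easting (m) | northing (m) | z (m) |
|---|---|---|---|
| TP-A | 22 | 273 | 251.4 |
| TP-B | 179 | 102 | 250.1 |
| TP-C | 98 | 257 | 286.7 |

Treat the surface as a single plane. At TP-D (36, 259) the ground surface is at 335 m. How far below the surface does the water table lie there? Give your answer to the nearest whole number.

83 m

Two edge vectors: TP-A→TP-B = (157, -171, -1.3), TP-A→TP-C = (76, -16, 35.3).
Normal n = (TP-A→TP-B) × (TP-A→TP-C) = (-6057.1, -5640.9, 10484).
So ∂z/∂easting = −n_x/n_z = 0.57775 and ∂z/∂northing = −n_y/n_z = 0.53805.
Intercept c from TP-A: 251.4 − 12.71 − 146.89 = 91.80.
At (36, 259): z_contact = 20.8 + 139.4 + 91.80 = 252.0 m.
Depth below ground = 335 − 252.0 = 83 m.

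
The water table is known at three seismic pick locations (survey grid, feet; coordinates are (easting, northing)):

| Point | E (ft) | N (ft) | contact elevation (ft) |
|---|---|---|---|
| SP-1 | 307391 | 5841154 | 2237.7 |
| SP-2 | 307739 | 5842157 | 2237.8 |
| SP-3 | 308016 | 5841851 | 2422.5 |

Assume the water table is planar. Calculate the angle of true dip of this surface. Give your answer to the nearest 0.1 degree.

27.0°

Two edge vectors: SP-1→SP-2 = (348, 1003, 0.1), SP-1→SP-3 = (625, 697, 184.8).
Normal n = (SP-1→SP-2) × (SP-1→SP-3) = (185284.7, -64247.9, -384319).
So ∂z/∂E = −n_x/n_z = 0.48211 and ∂z/∂N = −n_y/n_z = −0.16717.
Gradient magnitude |∇z| = √(a² + b²) = √(0.23243 + 0.02795) = 0.51027.
True dip = arctan(0.51027) = 27.0°, dipping toward WNW (azimuth ≈ 289°).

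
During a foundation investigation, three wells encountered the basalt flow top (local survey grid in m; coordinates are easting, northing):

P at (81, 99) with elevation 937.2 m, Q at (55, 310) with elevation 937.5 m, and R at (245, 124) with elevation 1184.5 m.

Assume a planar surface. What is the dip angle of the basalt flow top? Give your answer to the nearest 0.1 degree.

56.2°

Let the plane be z = a·easting + b·northing + c.
Q−P: −26a + 211b = 0.3;  R−P: 164a + 25b = 247.3.
Solving gives a = 1.47991, b = 0.18378.
Gradient magnitude |∇z| = √(a² + b²) = √(2.19014 + 0.03378) = 1.49128.
True dip = arctan(1.49128) = 56.2°, dipping toward W (azimuth ≈ 263°).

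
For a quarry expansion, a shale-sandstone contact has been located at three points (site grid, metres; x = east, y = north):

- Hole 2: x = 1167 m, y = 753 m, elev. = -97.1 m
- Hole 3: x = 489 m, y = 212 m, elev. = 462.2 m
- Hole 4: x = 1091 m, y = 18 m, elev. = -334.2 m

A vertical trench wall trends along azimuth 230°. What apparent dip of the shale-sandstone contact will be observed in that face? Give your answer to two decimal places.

Let the plane be z = a·x + b·y + c.
Hole 3−Hole 2: −678a − 541b = 559.3;  Hole 4−Hole 2: −76a − 735b = −237.1.
Solving gives a = −1.17966, b = 0.44456.
Unit vector along 230° is (sin 230°, cos 230°) = (-0.7660, -0.6428).
Slope in that direction = a·(-0.7660) + b·(-0.6428) = 0.61791.
Apparent dip = arctan|0.61791| = 31.71° (true dip is 51.6°, so apparent ≤ true as expected).

31.71°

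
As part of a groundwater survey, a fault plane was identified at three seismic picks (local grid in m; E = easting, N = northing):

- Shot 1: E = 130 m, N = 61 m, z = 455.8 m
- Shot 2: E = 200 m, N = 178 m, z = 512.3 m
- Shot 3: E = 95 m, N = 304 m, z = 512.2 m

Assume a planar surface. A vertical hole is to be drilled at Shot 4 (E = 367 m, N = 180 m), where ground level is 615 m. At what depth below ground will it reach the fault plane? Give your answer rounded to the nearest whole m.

46 m

Let the plane be z = a·E + b·N + c.
Shot 2−Shot 1: 70a + 117b = 56.5;  Shot 3−Shot 1: −35a + 243b = 56.4.
Solving gives a = 0.33787, b = 0.28076.
Then c = 455.8 − a·130 − b·61 = 394.75.
At (367, 180): z_contact = 124.0 + 50.5 + 394.75 = 569.3 m.
Depth below ground = 615 − 569.3 = 46 m.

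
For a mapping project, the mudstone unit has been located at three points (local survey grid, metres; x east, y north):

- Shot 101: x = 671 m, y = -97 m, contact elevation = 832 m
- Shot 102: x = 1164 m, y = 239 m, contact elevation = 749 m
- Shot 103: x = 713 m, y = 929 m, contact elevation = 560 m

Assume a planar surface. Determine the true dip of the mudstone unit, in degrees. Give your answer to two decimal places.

14.89°

Two edge vectors: Shot 101→Shot 102 = (493, 336, -83), Shot 101→Shot 103 = (42, 1026, -272).
Normal n = (Shot 101→Shot 102) × (Shot 101→Shot 103) = (-6234, 130610, 491706).
So ∂z/∂x = −n_x/n_z = 0.01268 and ∂z/∂y = −n_y/n_z = −0.26563.
Gradient magnitude |∇z| = √(a² + b²) = √(0.00016 + 0.07056) = 0.26593.
True dip = arctan(0.26593) = 14.89°, dipping toward N (azimuth ≈ 357°).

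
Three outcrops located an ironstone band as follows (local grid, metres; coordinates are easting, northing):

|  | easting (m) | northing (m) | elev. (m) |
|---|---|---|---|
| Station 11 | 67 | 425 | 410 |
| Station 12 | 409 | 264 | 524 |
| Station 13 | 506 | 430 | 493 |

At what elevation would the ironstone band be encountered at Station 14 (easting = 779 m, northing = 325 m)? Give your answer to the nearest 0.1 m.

577.0 m

Let the plane be z = a·easting + b·northing + c.
Station 12−Station 11: 342a − 161b = 114;  Station 13−Station 11: 439a + 5b = 83.
Solving gives a = 0.19247, b = −0.29922.
Then c = 410 − a·67 − b·425 = 524.27.
At (779, 325): z = 149.9 − 97.2 + 524.27 = 577.0 m.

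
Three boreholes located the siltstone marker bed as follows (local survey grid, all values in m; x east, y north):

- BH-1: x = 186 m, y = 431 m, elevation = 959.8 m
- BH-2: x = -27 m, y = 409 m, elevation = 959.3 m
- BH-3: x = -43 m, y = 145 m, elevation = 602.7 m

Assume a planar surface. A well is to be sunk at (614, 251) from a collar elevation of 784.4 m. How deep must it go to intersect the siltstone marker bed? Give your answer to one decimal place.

Let the plane be z = a·x + b·y + c.
BH-2−BH-1: −213a − 22b = −0.5;  BH-3−BH-1: −229a − 286b = −357.1.
Solving gives a = −0.13803, b = 1.35912.
Then c = 959.8 − a·186 − b·431 = 399.69.
At (614, 251): z_contact = −84.75 + 341.14 + 399.69 = 656.08 m.
Depth below ground = 784.4 − 656.08 = 128.3 m.

128.3 m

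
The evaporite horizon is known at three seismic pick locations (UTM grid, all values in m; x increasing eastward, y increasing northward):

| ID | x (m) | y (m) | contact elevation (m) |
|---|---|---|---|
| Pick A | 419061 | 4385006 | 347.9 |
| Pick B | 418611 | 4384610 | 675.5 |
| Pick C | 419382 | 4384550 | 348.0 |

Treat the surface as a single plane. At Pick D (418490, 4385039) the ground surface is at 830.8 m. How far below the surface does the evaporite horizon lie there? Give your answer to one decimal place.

Two edge vectors: Pick A→Pick B = (-450, -396, 327.6), Pick A→Pick C = (321, -456, 0.1).
Normal n = (Pick A→Pick B) × (Pick A→Pick C) = (149346, 105204.6, 332316).
So ∂z/∂x = −n_x/n_z = −0.449409598 and ∂z/∂y = −n_y/n_z = −0.316580002.
Intercept c from Pick A: 347.9 + 188330.04 + 1388205.21 = 1576883.14.
At (418490, 4385039): z_contact = −188073.42 − 1388215.66 + 1576883.14 = 594.07 m.
Depth below ground = 830.8 − 594.07 = 236.7 m.

236.7 m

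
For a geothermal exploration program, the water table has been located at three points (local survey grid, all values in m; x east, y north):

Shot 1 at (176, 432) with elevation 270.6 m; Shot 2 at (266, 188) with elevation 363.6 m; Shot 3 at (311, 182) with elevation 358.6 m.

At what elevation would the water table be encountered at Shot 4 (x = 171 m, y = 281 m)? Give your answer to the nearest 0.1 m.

Two edge vectors: Shot 1→Shot 2 = (90, -244, 93), Shot 1→Shot 3 = (135, -250, 88).
Normal n = (Shot 1→Shot 2) × (Shot 1→Shot 3) = (1778, 4635, 10440).
So ∂z/∂x = −n_x/n_z = −0.17031 and ∂z/∂y = −n_y/n_z = −0.44397.
Intercept c from Shot 1: 270.6 + 29.97 + 191.79 = 492.37.
At (171, 281): z = −29.1 − 124.8 + 492.37 = 338.5 m.

338.5 m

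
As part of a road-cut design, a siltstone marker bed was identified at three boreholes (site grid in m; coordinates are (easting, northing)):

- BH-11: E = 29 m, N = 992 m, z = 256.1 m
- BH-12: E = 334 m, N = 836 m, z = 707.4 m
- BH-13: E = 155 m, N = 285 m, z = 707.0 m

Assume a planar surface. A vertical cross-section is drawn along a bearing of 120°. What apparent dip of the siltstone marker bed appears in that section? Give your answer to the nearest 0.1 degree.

Two edge vectors: BH-11→BH-12 = (305, -156, 451.3), BH-11→BH-13 = (126, -707, 450.9).
Normal n = (BH-11→BH-12) × (BH-11→BH-13) = (248728.7, -80660.7, -195979).
So ∂z/∂E = −n_x/n_z = 1.26916 and ∂z/∂N = −n_y/n_z = −0.41158.
Unit vector along 120° is (sin 120°, cos 120°) = (0.8660, -0.5000).
Slope in that direction = a·(0.8660) + b·(-0.5000) = 1.30491.
Apparent dip = arctan|1.30491| = 52.5° (true dip is 53.1°, so apparent ≤ true as expected).

52.5°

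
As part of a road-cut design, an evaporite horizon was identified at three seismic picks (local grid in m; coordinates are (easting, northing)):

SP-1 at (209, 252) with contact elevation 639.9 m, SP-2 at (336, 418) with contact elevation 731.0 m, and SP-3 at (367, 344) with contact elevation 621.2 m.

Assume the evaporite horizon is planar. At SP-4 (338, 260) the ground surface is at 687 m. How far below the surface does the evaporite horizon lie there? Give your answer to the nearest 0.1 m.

139.7 m

Two edge vectors: SP-1→SP-2 = (127, 166, 91.1), SP-1→SP-3 = (158, 92, -18.7).
Normal n = (SP-1→SP-2) × (SP-1→SP-3) = (-11485.4, 16768.7, -14544).
So ∂z/∂E = −n_x/n_z = −0.78970 and ∂z/∂N = −n_y/n_z = 1.15296.
Intercept c from SP-1: 639.9 + 165.05 − 290.55 = 514.40.
At (338, 260): z_contact = −266.92 + 299.77 + 514.40 = 547.25 m.
Depth below ground = 687 − 547.25 = 139.7 m.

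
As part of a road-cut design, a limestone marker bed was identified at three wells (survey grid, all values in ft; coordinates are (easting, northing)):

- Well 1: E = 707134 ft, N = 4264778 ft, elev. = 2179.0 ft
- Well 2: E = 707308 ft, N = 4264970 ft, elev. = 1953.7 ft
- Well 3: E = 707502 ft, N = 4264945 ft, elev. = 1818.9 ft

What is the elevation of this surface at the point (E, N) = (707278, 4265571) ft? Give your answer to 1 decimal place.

Let the plane be z = a·E + b·N + c.
Well 2−Well 1: 174a + 192b = −225.3;  Well 3−Well 1: 368a + 167b = −360.1.
Solving gives a = −0.757586903, b = −0.486874369.
Then c = 2179 − a·707134 − b·4264778 = 2614305.55.
At (707278, 4265571): z = −535824.5 − 2076797.2 + 2614305.55 = 1683.8 ft.

1683.8 ft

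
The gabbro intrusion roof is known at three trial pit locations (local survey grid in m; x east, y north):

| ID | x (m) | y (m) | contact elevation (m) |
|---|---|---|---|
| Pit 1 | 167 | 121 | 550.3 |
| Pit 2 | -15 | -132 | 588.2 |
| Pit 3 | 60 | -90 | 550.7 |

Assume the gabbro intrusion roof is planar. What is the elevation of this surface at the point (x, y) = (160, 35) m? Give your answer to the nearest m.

Two edge vectors: Pit 1→Pit 2 = (-182, -253, 37.9), Pit 1→Pit 3 = (-107, -211, 0.4).
Normal n = (Pit 1→Pit 2) × (Pit 1→Pit 3) = (7895.7, -3982.5, 11331).
So ∂z/∂x = −n_x/n_z = −0.69682 and ∂z/∂y = −n_y/n_z = 0.35147.
Intercept c from Pit 1: 550.3 + 116.37 − 42.53 = 624.14.
At (160, 35): z = −111.5 + 12.3 + 624.14 = 525.0 m.

525 m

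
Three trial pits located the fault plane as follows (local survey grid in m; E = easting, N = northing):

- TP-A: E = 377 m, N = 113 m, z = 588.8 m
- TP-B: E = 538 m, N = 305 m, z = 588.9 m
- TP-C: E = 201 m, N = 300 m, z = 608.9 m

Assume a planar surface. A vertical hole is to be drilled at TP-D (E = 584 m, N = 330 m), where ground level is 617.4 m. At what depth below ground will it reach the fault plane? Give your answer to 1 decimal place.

30.0 m

Let the plane be z = a·E + b·N + c.
TP-B−TP-A: 161a + 192b = 0.1;  TP-C−TP-A: −176a + 187b = 20.1.
Solving gives a = −0.06010, b = 0.05092.
Then c = 588.8 − a·377 − b·113 = 605.70.
At (584, 330): z_contact = −35.10 + 16.80 + 605.70 = 587.41 m.
Depth below ground = 617.4 − 587.41 = 30.0 m.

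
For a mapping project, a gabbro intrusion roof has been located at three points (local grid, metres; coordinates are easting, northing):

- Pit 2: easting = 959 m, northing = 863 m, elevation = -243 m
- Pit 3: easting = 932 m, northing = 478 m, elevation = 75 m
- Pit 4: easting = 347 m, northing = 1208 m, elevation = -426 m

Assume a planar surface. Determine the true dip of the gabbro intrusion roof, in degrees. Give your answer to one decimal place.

39.7°

Let the plane be z = a·easting + b·northing + c.
Pit 3−Pit 2: −27a − 385b = 318;  Pit 4−Pit 2: −612a + 345b = −183.
Solving gives a = −0.16027, b = −0.81473.
Gradient magnitude |∇z| = √(a² + b²) = √(0.02569 + 0.66379) = 0.83035.
True dip = arctan(0.83035) = 39.7°, dipping toward N (azimuth ≈ 011°).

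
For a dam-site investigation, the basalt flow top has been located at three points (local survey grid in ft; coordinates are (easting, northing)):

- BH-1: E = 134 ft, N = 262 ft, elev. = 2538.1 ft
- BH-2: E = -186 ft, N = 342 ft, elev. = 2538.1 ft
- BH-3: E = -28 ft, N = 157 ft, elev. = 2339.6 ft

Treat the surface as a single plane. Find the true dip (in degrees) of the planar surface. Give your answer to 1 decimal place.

Two edge vectors: BH-1→BH-2 = (-320, 80, 0), BH-1→BH-3 = (-162, -105, -198.5).
Normal n = (BH-1→BH-2) × (BH-1→BH-3) = (-15880, -63520, 46560).
So ∂z/∂E = −n_x/n_z = 0.34107 and ∂z/∂N = −n_y/n_z = 1.36426.
Gradient magnitude |∇z| = √(a² + b²) = √(0.11633 + 1.86121) = 1.40625.
True dip = arctan(1.40625) = 54.6°, dipping toward SSW (azimuth ≈ 194°).

54.6°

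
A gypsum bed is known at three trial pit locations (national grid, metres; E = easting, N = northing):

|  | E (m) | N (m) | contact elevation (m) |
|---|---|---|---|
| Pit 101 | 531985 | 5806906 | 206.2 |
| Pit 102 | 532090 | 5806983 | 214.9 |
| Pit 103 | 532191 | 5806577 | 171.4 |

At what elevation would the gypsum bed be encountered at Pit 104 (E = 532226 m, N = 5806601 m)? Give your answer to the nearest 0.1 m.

174.1 m

Two edge vectors: Pit 101→Pit 102 = (105, 77, 8.7), Pit 101→Pit 103 = (206, -329, -34.8).
Normal n = (Pit 101→Pit 102) × (Pit 101→Pit 103) = (182.7, 5446.2, -50407).
So ∂z/∂E = −n_x/n_z = 0.003624497 and ∂z/∂N = −n_y/n_z = 0.108044518.
Intercept c from Pit 101: 206.2 − 1928.18 − 627404.36 = −629126.34.
At (532226, 5806601): z = 1929.1 + 627371.4 − 629126.34 = 174.1 m.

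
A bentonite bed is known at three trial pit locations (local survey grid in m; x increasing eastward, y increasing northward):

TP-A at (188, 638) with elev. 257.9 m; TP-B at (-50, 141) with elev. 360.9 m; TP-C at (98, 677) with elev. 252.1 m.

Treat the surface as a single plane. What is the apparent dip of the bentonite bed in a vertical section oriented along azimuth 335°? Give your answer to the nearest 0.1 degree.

9.6°

Let the plane be z = a·x + b·y + c.
TP-B−TP-A: −238a − 497b = 103;  TP-C−TP-A: −90a + 39b = −5.8.
Solving gives a = −0.02100, b = −0.19719.
Unit vector along 335° is (sin 335°, cos 335°) = (-0.4226, 0.9063).
Slope in that direction = a·(-0.4226) + b·(0.9063) = −0.16983.
Apparent dip = arctan|0.16983| = 9.6° (true dip is 11.2°, so apparent ≤ true as expected).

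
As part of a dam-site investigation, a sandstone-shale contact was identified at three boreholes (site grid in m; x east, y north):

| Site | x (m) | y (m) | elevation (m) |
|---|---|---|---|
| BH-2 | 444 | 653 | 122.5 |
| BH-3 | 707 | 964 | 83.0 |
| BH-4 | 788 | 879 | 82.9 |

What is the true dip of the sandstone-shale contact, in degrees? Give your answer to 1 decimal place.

5.6°

Let the plane be z = a·x + b·y + c.
BH-3−BH-2: 263a + 311b = −39.5;  BH-4−BH-2: 344a + 226b = −39.6.
Solving gives a = −0.07127, b = −0.06674.
Gradient magnitude |∇z| = √(a² + b²) = √(0.00508 + 0.00445) = 0.09764.
True dip = arctan(0.09764) = 5.6°, dipping toward NE (azimuth ≈ 047°).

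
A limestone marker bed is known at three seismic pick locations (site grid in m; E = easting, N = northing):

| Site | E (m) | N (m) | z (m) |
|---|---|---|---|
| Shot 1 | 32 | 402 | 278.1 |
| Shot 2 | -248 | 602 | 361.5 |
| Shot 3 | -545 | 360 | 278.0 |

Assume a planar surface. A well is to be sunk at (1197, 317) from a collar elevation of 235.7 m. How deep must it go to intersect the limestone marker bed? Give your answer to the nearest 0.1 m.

21.7 m

Let the plane be z = a·E + b·N + c.
Shot 2−Shot 1: −280a + 200b = 83.4;  Shot 3−Shot 1: −577a − 42b = −0.1.
Solving gives a = −0.027389, b = 0.378655.
Then c = 278.1 − a·32 − b·402 = 126.76.
At (1197, 317): z_contact = −32.78 + 120.03 + 126.76 = 214.01 m.
Depth below ground = 235.7 − 214.01 = 21.7 m.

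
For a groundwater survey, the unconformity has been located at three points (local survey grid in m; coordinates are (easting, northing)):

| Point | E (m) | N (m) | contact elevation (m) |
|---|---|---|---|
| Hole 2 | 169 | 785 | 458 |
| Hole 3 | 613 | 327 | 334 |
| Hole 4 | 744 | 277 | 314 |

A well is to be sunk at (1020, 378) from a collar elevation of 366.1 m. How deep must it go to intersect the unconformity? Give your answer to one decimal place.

Two edge vectors: Hole 2→Hole 3 = (444, -458, -124), Hole 2→Hole 4 = (575, -508, -144).
Normal n = (Hole 2→Hole 3) × (Hole 2→Hole 4) = (2960, -7364, 37798).
So ∂z/∂E = −n_x/n_z = −0.078311 and ∂z/∂N = −n_y/n_z = 0.194825.
Intercept c from Hole 2: 458 + 13.23 − 152.94 = 318.30.
At (1020, 378): z_contact = −79.88 + 73.64 + 318.30 = 312.06 m.
Depth below ground = 366.1 − 312.06 = 54.0 m.

54.0 m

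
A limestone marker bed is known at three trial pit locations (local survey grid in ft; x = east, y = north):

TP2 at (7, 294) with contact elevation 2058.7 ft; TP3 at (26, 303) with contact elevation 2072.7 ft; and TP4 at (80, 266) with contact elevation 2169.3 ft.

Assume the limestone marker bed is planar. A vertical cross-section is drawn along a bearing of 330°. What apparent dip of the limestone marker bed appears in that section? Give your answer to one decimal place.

53.9°

Two edge vectors: TP2→TP3 = (19, 9, 14), TP2→TP4 = (73, -28, 110.6).
Normal n = (TP2→TP3) × (TP2→TP4) = (1387.4, -1079.4, -1189).
So ∂z/∂x = −n_x/n_z = 1.16686 and ∂z/∂y = −n_y/n_z = −0.90782.
Unit vector along 330° is (sin 330°, cos 330°) = (-0.5000, 0.8660).
Slope in that direction = a·(-0.5000) + b·(0.8660) = −1.36963.
Apparent dip = arctan|1.36963| = 53.9° (true dip is 55.9°, so apparent ≤ true as expected).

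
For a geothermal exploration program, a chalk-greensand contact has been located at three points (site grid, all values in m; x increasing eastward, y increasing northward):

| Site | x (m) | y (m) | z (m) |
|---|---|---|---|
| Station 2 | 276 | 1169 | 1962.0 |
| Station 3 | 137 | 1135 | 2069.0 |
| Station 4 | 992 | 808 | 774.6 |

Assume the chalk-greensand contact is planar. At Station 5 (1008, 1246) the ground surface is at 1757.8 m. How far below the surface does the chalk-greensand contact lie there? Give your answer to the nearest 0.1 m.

480.4 m

Two edge vectors: Station 2→Station 3 = (-139, -34, 107), Station 2→Station 4 = (716, -361, -1187.4).
Normal n = (Station 2→Station 3) × (Station 2→Station 4) = (78998.6, -88436.6, 74523).
So ∂z/∂x = −n_x/n_z = −1.060057 and ∂z/∂y = −n_y/n_z = 1.186702.
Intercept c from Station 2: 1962 + 292.58 − 1387.25 = 867.32.
At (1008, 1246): z_contact = −1068.54 + 1478.63 + 867.32 = 1277.41 m.
Depth below ground = 1757.8 − 1277.41 = 480.4 m.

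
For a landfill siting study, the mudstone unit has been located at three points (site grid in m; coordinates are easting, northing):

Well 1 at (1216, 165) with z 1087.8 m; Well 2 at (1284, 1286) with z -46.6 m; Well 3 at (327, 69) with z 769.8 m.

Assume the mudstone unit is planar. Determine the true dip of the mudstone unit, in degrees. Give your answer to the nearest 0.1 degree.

48.8°

Let the plane be z = a·easting + b·northing + c.
Well 2−Well 1: 68a + 1121b = −1134.4;  Well 3−Well 1: −889a − 96b = −318.
Solving gives a = 0.47006, b = −1.04047.
Gradient magnitude |∇z| = √(a² + b²) = √(0.22096 + 1.08257) = 1.14172.
True dip = arctan(1.14172) = 48.8°, dipping toward NNW (azimuth ≈ 336°).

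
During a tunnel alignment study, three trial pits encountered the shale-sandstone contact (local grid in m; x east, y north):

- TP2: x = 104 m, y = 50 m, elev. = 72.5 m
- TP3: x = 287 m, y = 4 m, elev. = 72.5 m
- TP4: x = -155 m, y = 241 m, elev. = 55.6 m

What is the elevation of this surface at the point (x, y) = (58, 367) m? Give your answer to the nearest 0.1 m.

Let the plane be z = a·x + b·y + c.
TP3−TP2: 183a − 46b = 0;  TP4−TP2: −259a + 191b = −16.9.
Solving gives a = −0.03374, b = −0.13424.
Then c = 72.5 − a·104 − b·50 = 82.72.
At (58, 367): z = −2.0 − 49.3 + 82.72 = 31.5 m.

31.5 m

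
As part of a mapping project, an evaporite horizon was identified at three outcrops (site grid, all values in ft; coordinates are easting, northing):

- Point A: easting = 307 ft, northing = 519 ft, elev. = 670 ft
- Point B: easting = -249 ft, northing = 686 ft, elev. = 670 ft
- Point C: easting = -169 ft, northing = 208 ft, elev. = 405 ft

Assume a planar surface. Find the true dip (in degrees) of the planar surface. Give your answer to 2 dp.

Two edge vectors: Point A→Point B = (-556, 167, 0), Point A→Point C = (-476, -311, -265).
Normal n = (Point A→Point B) × (Point A→Point C) = (-44255, -147340, 252408).
So ∂z/∂easting = −n_x/n_z = 0.17533 and ∂z/∂northing = −n_y/n_z = 0.58374.
Gradient magnitude |∇z| = √(a² + b²) = √(0.03074 + 0.34075) = 0.60950.
True dip = arctan(0.60950) = 31.36°, dipping toward SSW (azimuth ≈ 197°).

31.36°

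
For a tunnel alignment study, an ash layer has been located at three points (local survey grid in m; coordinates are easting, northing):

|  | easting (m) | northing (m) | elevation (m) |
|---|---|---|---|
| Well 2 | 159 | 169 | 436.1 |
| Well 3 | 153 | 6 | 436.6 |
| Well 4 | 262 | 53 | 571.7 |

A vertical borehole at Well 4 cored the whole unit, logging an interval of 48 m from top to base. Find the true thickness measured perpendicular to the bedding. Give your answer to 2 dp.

29.81 m

Let the plane be z = a·easting + b·northing + c.
Well 3−Well 2: −6a − 163b = 0.5;  Well 4−Well 2: 103a − 116b = 135.6.
Solving gives a = 1.26078, b = −0.04948.
|∇z| = √(a²+b²) = 1.26175, so dip δ = arctan(1.26175) = 51.60°.
True thickness = vertical thickness × cos δ = 48 × cos 51.60° = 29.81 m.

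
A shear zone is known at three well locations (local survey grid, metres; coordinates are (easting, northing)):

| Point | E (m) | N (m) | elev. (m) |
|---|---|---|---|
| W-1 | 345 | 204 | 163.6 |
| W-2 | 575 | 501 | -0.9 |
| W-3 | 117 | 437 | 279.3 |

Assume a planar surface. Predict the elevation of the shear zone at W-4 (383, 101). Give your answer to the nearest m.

150 m

Two edge vectors: W-1→W-2 = (230, 297, -164.5), W-1→W-3 = (-228, 233, 115.7).
Normal n = (W-1→W-2) × (W-1→W-3) = (72691.4, 10895, 121306).
So ∂z/∂E = −n_x/n_z = −0.59924 and ∂z/∂N = −n_y/n_z = −0.08981.
Intercept c from W-1: 163.6 + 206.74 + 18.32 = 388.66.
At (383, 101): z = −229.5 − 9.1 + 388.66 = 150.1 m.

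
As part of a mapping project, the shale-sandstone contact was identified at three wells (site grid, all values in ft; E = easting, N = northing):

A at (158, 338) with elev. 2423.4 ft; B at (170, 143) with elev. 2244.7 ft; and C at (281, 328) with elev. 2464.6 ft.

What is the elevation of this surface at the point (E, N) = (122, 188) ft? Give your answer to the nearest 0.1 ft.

2267.3 ft

Two edge vectors: A→B = (12, -195, -178.7), A→C = (123, -10, 41.2).
Normal n = (A→B) × (A→C) = (-9821, -22474.5, 23865).
So ∂z/∂E = −n_x/n_z = 0.41152 and ∂z/∂N = −n_y/n_z = 0.94173.
Intercept c from A: 2423.4 − 65.02 − 318.31 = 2040.07.
At (122, 188): z = 50.2 + 177.0 + 2040.07 = 2267.3 ft.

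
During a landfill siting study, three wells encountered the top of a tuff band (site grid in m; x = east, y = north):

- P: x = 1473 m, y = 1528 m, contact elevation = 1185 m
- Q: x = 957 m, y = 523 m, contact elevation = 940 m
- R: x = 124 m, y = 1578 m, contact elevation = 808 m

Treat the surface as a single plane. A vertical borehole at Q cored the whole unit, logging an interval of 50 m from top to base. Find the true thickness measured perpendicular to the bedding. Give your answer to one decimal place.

Let the plane be z = a·x + b·y + c.
Q−P: −516a − 1005b = −245;  R−P: −1349a + 50b = −377.
Solving gives a = 0.28311, b = 0.09842.
|∇z| = √(a²+b²) = 0.29973, so dip δ = arctan(0.29973) = 16.69°.
True thickness = vertical thickness × cos δ = 50 × cos 16.69° = 47.9 m.

47.9 m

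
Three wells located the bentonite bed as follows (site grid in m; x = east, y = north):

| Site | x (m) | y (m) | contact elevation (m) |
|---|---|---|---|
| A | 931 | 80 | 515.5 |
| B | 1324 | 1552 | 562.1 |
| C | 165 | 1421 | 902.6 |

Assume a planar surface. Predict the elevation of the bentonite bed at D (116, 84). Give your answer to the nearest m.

Let the plane be z = a·x + b·y + c.
B−A: 393a + 1472b = 46.6;  C−A: −766a + 1341b = 387.1.
Solving gives a = −0.30662, b = 0.11352.
Then c = 515.5 − a·931 − b·80 = 791.88.
At (116, 84): z = −35.6 + 9.5 + 791.88 = 765.8 m.

766 m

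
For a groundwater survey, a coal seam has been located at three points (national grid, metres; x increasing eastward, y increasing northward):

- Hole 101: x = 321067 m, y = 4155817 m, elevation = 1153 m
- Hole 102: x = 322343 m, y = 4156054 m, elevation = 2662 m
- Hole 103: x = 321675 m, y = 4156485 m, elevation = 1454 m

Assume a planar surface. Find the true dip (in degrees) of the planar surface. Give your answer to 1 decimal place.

56.7°

Let the plane be z = a·x + b·y + c.
Hole 102−Hole 101: 1276a + 237b = 1509;  Hole 103−Hole 101: 608a + 668b = 301.
Solving gives a = 1.32248, b = −0.75309.
Gradient magnitude |∇z| = √(a² + b²) = √(1.74895 + 0.56715) = 1.52187.
True dip = arctan(1.52187) = 56.7°, dipping toward WNW (azimuth ≈ 300°).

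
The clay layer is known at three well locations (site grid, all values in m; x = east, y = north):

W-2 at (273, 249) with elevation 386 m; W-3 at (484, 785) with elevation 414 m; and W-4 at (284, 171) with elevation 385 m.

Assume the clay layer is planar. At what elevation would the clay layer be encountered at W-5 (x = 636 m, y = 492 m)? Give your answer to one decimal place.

418.4 m

Two edge vectors: W-2→W-3 = (211, 536, 28), W-2→W-4 = (11, -78, -1).
Normal n = (W-2→W-3) × (W-2→W-4) = (1648, 519, -22354).
So ∂z/∂x = −n_x/n_z = 0.07372 and ∂z/∂y = −n_y/n_z = 0.02322.
Intercept c from W-2: 386 − 20.13 − 5.78 = 360.09.
At (636, 492): z = 46.9 + 11.4 + 360.09 = 418.4 m.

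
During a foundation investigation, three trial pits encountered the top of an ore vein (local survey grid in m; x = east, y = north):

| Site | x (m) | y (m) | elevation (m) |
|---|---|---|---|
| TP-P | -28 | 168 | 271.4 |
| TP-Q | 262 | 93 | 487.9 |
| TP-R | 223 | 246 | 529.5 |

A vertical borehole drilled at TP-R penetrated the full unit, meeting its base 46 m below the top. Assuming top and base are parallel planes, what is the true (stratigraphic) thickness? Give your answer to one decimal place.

32.4 m

Two edge vectors: TP-P→TP-Q = (290, -75, 216.5), TP-P→TP-R = (251, 78, 258.1).
Normal n = (TP-P→TP-Q) × (TP-P→TP-R) = (-36244.5, -20507.5, 41445).
So ∂z/∂x = −n_x/n_z = 0.87452 and ∂z/∂y = −n_y/n_z = 0.49481.
|∇z| = √(a²+b²) = 1.00480, so dip δ = arctan(1.00480) = 45.14°.
True thickness = vertical thickness × cos δ = 46 × cos 45.14° = 32.4 m.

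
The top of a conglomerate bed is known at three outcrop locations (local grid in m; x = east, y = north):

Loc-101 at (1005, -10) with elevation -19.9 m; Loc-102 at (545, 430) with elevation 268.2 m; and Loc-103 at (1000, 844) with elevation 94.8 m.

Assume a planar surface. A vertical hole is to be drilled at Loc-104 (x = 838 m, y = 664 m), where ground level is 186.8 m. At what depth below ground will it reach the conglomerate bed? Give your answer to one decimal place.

Let the plane be z = a·x + b·y + c.
Loc-102−Loc-101: −460a + 440b = 288.1;  Loc-103−Loc-101: −5a + 854b = 114.7.
Solving gives a = −0.500638, b = 0.131378.
Then c = -19.9 − a·1005 − b·-10 = 484.56.
At (838, 664): z_contact = −419.54 + 87.23 + 484.56 = 152.26 m.
Depth below ground = 186.8 − 152.26 = 34.5 m.

34.5 m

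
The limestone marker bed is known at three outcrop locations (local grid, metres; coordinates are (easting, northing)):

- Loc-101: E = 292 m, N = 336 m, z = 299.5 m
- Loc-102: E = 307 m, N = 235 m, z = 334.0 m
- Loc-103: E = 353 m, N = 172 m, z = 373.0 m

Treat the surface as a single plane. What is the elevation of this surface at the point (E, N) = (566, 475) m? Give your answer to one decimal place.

Let the plane be z = a·E + b·N + c.
Loc-102−Loc-101: 15a − 101b = 34.5;  Loc-103−Loc-101: 61a − 164b = 73.5.
Solving gives a = 0.47703, b = −0.27074.
Then c = 299.5 − a·292 − b·336 = 251.17.
At (566, 475): z = 270.0 − 128.6 + 251.17 = 392.6 m.

392.6 m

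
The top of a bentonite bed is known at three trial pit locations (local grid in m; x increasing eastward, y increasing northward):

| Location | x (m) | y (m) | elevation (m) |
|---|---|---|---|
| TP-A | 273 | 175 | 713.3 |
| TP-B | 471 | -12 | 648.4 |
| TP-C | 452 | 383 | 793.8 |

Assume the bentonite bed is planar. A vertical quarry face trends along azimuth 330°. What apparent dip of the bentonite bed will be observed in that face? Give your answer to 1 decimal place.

17.2°

Two edge vectors: TP-A→TP-B = (198, -187, -64.9), TP-A→TP-C = (179, 208, 80.5).
Normal n = (TP-A→TP-B) × (TP-A→TP-C) = (-1554.3, -27556.1, 74657).
So ∂z/∂x = −n_x/n_z = 0.02082 and ∂z/∂y = −n_y/n_z = 0.36910.
Unit vector along 330° is (sin 330°, cos 330°) = (-0.5000, 0.8660).
Slope in that direction = a·(-0.5000) + b·(0.8660) = 0.30924.
Apparent dip = arctan|0.30924| = 17.2° (true dip is 20.3°, so apparent ≤ true as expected).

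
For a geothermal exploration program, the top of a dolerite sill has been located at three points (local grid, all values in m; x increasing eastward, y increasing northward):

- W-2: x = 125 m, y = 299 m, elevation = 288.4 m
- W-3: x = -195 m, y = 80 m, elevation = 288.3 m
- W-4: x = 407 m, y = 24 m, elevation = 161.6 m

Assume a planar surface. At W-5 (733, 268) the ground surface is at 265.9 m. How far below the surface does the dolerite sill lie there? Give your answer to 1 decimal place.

Let the plane be z = a·x + b·y + c.
W-3−W-2: −320a − 219b = −0.1;  W-4−W-2: 282a − 275b = −126.8.
Solving gives a = −0.18524, b = 0.27113.
Then c = 288.4 − a·125 − b·299 = 230.49.
At (733, 268): z_contact = −135.78 + 72.66 + 230.49 = 167.37 m.
Depth below ground = 265.9 − 167.37 = 98.5 m.

98.5 m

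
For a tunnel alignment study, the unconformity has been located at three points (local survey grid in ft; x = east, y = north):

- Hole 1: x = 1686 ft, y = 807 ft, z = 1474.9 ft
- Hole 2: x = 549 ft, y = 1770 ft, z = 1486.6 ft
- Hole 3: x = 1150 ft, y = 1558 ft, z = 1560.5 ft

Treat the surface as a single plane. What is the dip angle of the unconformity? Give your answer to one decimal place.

19.1°

Let the plane be z = a·x + b·y + c.
Hole 2−Hole 1: −1137a + 963b = 11.7;  Hole 3−Hole 1: −536a + 751b = 85.6.
Solving gives a = 0.21807, b = 0.26962.
Gradient magnitude |∇z| = √(a² + b²) = √(0.04755 + 0.07270) = 0.34677.
True dip = arctan(0.34677) = 19.1°, dipping toward SW (azimuth ≈ 219°).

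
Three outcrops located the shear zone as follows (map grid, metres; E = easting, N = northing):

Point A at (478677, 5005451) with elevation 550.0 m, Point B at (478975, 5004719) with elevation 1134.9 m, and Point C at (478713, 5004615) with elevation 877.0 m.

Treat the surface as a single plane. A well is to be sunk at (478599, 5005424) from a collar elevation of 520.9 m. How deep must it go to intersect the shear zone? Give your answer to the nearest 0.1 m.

49.0 m

Let the plane be z = a·E + b·N + c.
Point B−Point A: 298a − 732b = 584.9;  Point C−Point A: 36a − 836b = 327.
Solving gives a = 1.120463605, b = −0.342898696.
Then c = 550 − a·478677 − b·5005451 = 1180572.47.
At (478599, 5005424): z_contact = 536252.76 − 1716353.36 + 1180572.47 = 471.86 m.
Depth below ground = 520.9 − 471.86 = 49.0 m.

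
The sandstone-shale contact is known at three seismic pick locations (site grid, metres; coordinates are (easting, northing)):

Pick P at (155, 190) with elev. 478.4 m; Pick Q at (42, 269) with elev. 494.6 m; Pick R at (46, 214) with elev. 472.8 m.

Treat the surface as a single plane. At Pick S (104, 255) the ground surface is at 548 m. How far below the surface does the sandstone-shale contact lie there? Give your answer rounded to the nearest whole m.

Let the plane be z = a·E + b·N + c.
Pick Q−Pick P: −113a + 79b = 16.2;  Pick R−Pick P: −109a + 24b = −5.6.
Solving gives a = 0.14091, b = 0.40661.
Then c = 478.4 − a·155 − b·190 = 379.30.
At (104, 255): z_contact = 14.7 + 103.7 + 379.30 = 497.6 m.
Depth below ground = 548 − 497.6 = 50 m.

50 m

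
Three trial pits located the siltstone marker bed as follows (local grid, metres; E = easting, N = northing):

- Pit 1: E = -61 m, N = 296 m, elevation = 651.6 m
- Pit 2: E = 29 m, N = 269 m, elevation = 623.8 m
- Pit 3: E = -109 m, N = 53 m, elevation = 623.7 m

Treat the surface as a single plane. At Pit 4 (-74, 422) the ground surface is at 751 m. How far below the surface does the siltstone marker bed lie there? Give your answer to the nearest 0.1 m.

Two edge vectors: Pit 1→Pit 2 = (90, -27, -27.8), Pit 1→Pit 3 = (-48, -243, -27.9).
Normal n = (Pit 1→Pit 2) × (Pit 1→Pit 3) = (-6002.1, 3845.4, -23166).
So ∂z/∂E = −n_x/n_z = −0.25909 and ∂z/∂N = −n_y/n_z = 0.16599.
Intercept c from Pit 1: 651.6 − 15.80 − 49.13 = 586.66.
At (-74, 422): z_contact = 19.17 + 70.05 + 586.66 = 675.88 m.
Depth below ground = 751 − 675.88 = 75.1 m.

75.1 m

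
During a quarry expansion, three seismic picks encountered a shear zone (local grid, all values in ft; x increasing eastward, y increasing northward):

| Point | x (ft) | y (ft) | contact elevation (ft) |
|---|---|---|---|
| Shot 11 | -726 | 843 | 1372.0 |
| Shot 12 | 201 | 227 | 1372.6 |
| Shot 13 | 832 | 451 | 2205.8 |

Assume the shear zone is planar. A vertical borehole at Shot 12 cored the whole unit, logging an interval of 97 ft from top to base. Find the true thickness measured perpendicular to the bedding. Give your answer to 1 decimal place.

Two edge vectors: Shot 11→Shot 12 = (927, -616, 0.6), Shot 11→Shot 13 = (1558, -392, 833.8).
Normal n = (Shot 11→Shot 12) × (Shot 11→Shot 13) = (-513385.6, -771997.8, 596344).
So ∂z/∂x = −n_x/n_z = 0.86089 and ∂z/∂y = −n_y/n_z = 1.29455.
|∇z| = √(a²+b²) = 1.55467, so dip δ = arctan(1.55467) = 57.25°.
True thickness = vertical thickness × cos δ = 97 × cos 57.25° = 52.5 ft.

52.5 ft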